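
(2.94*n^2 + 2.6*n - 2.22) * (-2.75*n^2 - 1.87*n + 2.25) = -8.085*n^4 - 12.6478*n^3 + 7.858*n^2 + 10.0014*n - 4.995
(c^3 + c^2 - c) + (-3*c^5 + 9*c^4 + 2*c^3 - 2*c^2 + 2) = -3*c^5 + 9*c^4 + 3*c^3 - c^2 - c + 2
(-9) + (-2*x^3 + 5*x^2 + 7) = -2*x^3 + 5*x^2 - 2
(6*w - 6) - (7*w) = -w - 6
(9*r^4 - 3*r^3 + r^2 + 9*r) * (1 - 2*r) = -18*r^5 + 15*r^4 - 5*r^3 - 17*r^2 + 9*r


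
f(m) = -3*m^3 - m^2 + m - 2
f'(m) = -9*m^2 - 2*m + 1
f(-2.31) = 27.33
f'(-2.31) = -42.40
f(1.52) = -13.33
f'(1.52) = -22.83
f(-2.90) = 59.86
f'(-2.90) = -68.89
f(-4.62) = 267.87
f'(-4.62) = -181.86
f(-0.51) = -2.37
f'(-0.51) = -0.32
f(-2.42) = 32.24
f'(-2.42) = -46.87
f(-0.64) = -2.26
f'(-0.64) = -1.41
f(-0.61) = -2.30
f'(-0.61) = -1.13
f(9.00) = -2261.00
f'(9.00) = -746.00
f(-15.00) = 9883.00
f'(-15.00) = -1994.00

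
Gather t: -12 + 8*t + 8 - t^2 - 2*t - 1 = -t^2 + 6*t - 5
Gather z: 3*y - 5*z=3*y - 5*z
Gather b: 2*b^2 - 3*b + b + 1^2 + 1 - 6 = 2*b^2 - 2*b - 4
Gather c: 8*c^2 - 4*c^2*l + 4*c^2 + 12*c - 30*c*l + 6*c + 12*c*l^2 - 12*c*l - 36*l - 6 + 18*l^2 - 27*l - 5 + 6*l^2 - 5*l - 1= c^2*(12 - 4*l) + c*(12*l^2 - 42*l + 18) + 24*l^2 - 68*l - 12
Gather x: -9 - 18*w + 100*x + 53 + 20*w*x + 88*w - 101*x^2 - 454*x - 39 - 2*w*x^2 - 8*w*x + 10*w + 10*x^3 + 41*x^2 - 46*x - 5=80*w + 10*x^3 + x^2*(-2*w - 60) + x*(12*w - 400)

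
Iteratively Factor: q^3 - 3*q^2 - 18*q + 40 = (q - 5)*(q^2 + 2*q - 8) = (q - 5)*(q + 4)*(q - 2)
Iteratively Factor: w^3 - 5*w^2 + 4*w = (w)*(w^2 - 5*w + 4) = w*(w - 1)*(w - 4)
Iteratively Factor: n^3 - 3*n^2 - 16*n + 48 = (n + 4)*(n^2 - 7*n + 12) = (n - 3)*(n + 4)*(n - 4)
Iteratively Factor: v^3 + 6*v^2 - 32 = (v + 4)*(v^2 + 2*v - 8) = (v - 2)*(v + 4)*(v + 4)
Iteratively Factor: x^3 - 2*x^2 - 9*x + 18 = (x + 3)*(x^2 - 5*x + 6) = (x - 3)*(x + 3)*(x - 2)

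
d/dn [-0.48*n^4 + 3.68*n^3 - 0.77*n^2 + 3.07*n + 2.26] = -1.92*n^3 + 11.04*n^2 - 1.54*n + 3.07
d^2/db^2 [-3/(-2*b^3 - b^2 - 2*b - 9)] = 6*(-(6*b + 1)*(2*b^3 + b^2 + 2*b + 9) + 4*(3*b^2 + b + 1)^2)/(2*b^3 + b^2 + 2*b + 9)^3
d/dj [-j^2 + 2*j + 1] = 2 - 2*j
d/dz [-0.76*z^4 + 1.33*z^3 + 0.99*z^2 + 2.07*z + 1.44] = -3.04*z^3 + 3.99*z^2 + 1.98*z + 2.07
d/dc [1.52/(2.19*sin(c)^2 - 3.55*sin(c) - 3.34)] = (5.396 - 6.6576*sin(c))*cos(c)/(-2.19*sin(c)^2 + 3.55*sin(c) + 3.34)^2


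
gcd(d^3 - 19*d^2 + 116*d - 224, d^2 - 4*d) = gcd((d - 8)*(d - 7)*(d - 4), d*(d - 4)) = d - 4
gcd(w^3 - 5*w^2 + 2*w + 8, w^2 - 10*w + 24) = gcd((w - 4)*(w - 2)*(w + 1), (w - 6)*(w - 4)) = w - 4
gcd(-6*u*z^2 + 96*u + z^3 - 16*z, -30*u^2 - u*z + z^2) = -6*u + z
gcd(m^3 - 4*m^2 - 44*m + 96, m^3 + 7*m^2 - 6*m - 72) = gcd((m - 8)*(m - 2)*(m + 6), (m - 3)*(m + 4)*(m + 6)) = m + 6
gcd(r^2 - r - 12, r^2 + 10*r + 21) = r + 3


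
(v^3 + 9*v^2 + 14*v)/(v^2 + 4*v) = (v^2 + 9*v + 14)/(v + 4)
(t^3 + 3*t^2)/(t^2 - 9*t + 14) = t^2*(t + 3)/(t^2 - 9*t + 14)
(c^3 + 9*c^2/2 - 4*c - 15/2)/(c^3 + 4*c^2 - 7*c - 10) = (c - 3/2)/(c - 2)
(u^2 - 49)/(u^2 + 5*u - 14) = (u - 7)/(u - 2)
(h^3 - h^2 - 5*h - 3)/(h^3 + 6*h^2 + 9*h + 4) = (h - 3)/(h + 4)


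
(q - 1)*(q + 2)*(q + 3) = q^3 + 4*q^2 + q - 6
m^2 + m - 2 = (m - 1)*(m + 2)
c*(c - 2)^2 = c^3 - 4*c^2 + 4*c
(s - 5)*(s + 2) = s^2 - 3*s - 10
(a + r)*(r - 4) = a*r - 4*a + r^2 - 4*r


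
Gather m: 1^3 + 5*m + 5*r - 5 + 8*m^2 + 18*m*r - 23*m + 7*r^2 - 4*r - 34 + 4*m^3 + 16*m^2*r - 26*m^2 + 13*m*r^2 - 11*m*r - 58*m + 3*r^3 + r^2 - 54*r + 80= 4*m^3 + m^2*(16*r - 18) + m*(13*r^2 + 7*r - 76) + 3*r^3 + 8*r^2 - 53*r + 42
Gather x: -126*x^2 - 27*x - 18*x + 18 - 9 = -126*x^2 - 45*x + 9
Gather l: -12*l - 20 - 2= -12*l - 22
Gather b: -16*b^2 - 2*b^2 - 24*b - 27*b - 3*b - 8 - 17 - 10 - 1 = -18*b^2 - 54*b - 36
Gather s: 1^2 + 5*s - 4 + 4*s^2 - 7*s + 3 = 4*s^2 - 2*s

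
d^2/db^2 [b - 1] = 0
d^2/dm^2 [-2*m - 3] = 0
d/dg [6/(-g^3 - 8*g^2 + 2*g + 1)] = 6*(3*g^2 + 16*g - 2)/(g^3 + 8*g^2 - 2*g - 1)^2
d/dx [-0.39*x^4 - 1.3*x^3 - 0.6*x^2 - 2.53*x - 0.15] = -1.56*x^3 - 3.9*x^2 - 1.2*x - 2.53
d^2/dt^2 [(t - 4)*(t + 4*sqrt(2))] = 2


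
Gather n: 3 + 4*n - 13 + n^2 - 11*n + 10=n^2 - 7*n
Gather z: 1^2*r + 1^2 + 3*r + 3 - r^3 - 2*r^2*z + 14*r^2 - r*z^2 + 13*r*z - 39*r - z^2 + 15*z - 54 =-r^3 + 14*r^2 - 35*r + z^2*(-r - 1) + z*(-2*r^2 + 13*r + 15) - 50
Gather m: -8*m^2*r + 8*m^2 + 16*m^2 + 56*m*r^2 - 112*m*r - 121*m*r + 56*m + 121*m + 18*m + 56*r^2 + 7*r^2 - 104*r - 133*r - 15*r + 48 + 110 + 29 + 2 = m^2*(24 - 8*r) + m*(56*r^2 - 233*r + 195) + 63*r^2 - 252*r + 189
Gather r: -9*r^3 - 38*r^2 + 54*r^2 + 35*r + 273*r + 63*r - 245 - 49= -9*r^3 + 16*r^2 + 371*r - 294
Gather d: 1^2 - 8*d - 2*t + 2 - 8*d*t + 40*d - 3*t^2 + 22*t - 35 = d*(32 - 8*t) - 3*t^2 + 20*t - 32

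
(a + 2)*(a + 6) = a^2 + 8*a + 12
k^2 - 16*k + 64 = (k - 8)^2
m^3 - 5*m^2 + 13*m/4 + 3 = (m - 4)*(m - 3/2)*(m + 1/2)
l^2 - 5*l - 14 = (l - 7)*(l + 2)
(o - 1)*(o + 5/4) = o^2 + o/4 - 5/4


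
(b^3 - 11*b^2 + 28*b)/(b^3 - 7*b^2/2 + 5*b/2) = 2*(b^2 - 11*b + 28)/(2*b^2 - 7*b + 5)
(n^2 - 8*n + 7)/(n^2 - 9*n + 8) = (n - 7)/(n - 8)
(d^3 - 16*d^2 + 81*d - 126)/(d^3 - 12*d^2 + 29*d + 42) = (d - 3)/(d + 1)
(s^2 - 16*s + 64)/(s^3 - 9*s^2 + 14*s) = (s^2 - 16*s + 64)/(s*(s^2 - 9*s + 14))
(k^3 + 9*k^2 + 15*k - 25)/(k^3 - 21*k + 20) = (k + 5)/(k - 4)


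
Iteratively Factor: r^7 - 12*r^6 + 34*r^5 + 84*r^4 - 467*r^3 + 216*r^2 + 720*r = (r + 3)*(r^6 - 15*r^5 + 79*r^4 - 153*r^3 - 8*r^2 + 240*r) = r*(r + 3)*(r^5 - 15*r^4 + 79*r^3 - 153*r^2 - 8*r + 240) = r*(r - 4)*(r + 3)*(r^4 - 11*r^3 + 35*r^2 - 13*r - 60) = r*(r - 4)*(r - 3)*(r + 3)*(r^3 - 8*r^2 + 11*r + 20) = r*(r - 5)*(r - 4)*(r - 3)*(r + 3)*(r^2 - 3*r - 4) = r*(r - 5)*(r - 4)^2*(r - 3)*(r + 3)*(r + 1)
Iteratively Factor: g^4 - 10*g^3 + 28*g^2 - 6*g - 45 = (g - 3)*(g^3 - 7*g^2 + 7*g + 15) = (g - 5)*(g - 3)*(g^2 - 2*g - 3) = (g - 5)*(g - 3)*(g + 1)*(g - 3)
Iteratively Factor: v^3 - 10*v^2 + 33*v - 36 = (v - 4)*(v^2 - 6*v + 9) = (v - 4)*(v - 3)*(v - 3)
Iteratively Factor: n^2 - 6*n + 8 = (n - 2)*(n - 4)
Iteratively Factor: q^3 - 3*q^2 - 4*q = (q - 4)*(q^2 + q) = q*(q - 4)*(q + 1)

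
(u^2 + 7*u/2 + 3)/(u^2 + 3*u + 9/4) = 2*(u + 2)/(2*u + 3)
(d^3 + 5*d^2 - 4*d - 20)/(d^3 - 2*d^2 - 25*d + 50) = (d + 2)/(d - 5)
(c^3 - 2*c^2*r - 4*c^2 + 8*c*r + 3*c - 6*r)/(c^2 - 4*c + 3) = c - 2*r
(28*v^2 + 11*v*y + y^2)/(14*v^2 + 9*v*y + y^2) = (4*v + y)/(2*v + y)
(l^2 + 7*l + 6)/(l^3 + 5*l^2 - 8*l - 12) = 1/(l - 2)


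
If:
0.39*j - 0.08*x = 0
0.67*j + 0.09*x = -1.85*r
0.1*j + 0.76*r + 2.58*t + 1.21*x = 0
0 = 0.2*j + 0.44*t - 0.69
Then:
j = -0.93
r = 0.55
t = 1.99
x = -4.51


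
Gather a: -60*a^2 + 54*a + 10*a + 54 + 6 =-60*a^2 + 64*a + 60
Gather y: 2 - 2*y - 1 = 1 - 2*y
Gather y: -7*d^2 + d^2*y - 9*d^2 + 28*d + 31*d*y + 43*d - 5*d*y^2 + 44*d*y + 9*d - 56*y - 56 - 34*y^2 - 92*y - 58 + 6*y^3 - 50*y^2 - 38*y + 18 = -16*d^2 + 80*d + 6*y^3 + y^2*(-5*d - 84) + y*(d^2 + 75*d - 186) - 96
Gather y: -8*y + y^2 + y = y^2 - 7*y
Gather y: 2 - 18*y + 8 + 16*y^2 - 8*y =16*y^2 - 26*y + 10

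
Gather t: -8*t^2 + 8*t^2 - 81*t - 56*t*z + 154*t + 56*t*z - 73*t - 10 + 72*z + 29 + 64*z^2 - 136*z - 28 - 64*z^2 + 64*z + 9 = 0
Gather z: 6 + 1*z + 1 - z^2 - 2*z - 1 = -z^2 - z + 6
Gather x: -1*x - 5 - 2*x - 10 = -3*x - 15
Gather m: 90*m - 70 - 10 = 90*m - 80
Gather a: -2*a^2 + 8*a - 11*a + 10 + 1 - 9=-2*a^2 - 3*a + 2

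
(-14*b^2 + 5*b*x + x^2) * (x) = -14*b^2*x + 5*b*x^2 + x^3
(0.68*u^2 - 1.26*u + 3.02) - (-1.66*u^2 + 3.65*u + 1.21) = 2.34*u^2 - 4.91*u + 1.81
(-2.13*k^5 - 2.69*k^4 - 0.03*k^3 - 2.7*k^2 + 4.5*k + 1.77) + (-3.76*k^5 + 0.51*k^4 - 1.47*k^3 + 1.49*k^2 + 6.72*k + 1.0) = -5.89*k^5 - 2.18*k^4 - 1.5*k^3 - 1.21*k^2 + 11.22*k + 2.77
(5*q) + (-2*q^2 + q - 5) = -2*q^2 + 6*q - 5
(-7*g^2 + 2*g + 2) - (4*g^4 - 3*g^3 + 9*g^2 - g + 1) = -4*g^4 + 3*g^3 - 16*g^2 + 3*g + 1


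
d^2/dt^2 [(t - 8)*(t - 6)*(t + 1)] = 6*t - 26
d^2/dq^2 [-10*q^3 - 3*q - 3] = -60*q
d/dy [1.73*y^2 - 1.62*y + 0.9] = 3.46*y - 1.62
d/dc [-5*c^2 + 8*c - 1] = 8 - 10*c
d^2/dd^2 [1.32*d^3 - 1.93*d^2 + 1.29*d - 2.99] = 7.92*d - 3.86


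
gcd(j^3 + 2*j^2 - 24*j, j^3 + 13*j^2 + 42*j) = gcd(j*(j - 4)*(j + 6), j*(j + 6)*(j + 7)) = j^2 + 6*j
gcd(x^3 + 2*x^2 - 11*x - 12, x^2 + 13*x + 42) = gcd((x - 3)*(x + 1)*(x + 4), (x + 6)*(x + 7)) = 1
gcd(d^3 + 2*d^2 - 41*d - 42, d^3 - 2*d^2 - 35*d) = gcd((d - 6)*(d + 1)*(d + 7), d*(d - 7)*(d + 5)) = 1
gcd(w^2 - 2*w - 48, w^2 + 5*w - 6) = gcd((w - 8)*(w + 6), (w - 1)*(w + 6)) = w + 6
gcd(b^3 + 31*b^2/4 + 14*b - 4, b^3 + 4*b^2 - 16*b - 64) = b^2 + 8*b + 16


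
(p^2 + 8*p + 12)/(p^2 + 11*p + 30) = (p + 2)/(p + 5)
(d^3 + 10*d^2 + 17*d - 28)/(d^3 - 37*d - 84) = (d^2 + 6*d - 7)/(d^2 - 4*d - 21)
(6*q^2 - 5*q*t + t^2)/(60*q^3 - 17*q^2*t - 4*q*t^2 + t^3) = (2*q - t)/(20*q^2 + q*t - t^2)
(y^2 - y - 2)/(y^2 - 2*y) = (y + 1)/y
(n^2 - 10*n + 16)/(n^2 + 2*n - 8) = (n - 8)/(n + 4)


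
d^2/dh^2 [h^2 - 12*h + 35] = 2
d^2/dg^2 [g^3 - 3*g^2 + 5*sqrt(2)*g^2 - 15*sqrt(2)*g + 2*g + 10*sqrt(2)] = 6*g - 6 + 10*sqrt(2)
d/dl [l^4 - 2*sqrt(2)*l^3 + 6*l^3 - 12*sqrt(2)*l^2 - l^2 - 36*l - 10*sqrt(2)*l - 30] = 4*l^3 - 6*sqrt(2)*l^2 + 18*l^2 - 24*sqrt(2)*l - 2*l - 36 - 10*sqrt(2)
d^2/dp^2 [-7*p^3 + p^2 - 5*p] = 2 - 42*p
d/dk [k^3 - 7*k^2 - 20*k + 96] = 3*k^2 - 14*k - 20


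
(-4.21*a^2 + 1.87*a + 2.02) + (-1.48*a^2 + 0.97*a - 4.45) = -5.69*a^2 + 2.84*a - 2.43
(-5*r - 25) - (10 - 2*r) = -3*r - 35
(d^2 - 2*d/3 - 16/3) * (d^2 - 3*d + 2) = d^4 - 11*d^3/3 - 4*d^2/3 + 44*d/3 - 32/3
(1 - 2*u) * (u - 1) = -2*u^2 + 3*u - 1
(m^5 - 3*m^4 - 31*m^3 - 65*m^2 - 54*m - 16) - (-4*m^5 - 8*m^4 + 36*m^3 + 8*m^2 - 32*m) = 5*m^5 + 5*m^4 - 67*m^3 - 73*m^2 - 22*m - 16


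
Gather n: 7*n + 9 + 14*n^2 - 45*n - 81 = 14*n^2 - 38*n - 72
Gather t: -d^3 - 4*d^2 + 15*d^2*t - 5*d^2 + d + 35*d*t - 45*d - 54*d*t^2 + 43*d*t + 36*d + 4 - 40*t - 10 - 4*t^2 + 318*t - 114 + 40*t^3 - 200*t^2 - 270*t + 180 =-d^3 - 9*d^2 - 8*d + 40*t^3 + t^2*(-54*d - 204) + t*(15*d^2 + 78*d + 8) + 60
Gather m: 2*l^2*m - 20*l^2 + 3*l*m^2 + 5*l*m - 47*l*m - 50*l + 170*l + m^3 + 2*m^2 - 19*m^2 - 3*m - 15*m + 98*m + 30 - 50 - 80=-20*l^2 + 120*l + m^3 + m^2*(3*l - 17) + m*(2*l^2 - 42*l + 80) - 100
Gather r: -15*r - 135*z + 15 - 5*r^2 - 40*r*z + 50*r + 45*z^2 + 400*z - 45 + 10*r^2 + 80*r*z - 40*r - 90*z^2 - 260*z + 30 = 5*r^2 + r*(40*z - 5) - 45*z^2 + 5*z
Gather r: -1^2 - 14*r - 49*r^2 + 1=-49*r^2 - 14*r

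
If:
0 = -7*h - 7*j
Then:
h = -j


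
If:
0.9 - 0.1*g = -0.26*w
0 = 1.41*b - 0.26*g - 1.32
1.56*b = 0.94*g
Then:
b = 1.35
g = 2.24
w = -2.60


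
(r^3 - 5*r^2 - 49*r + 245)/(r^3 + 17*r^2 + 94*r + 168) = (r^2 - 12*r + 35)/(r^2 + 10*r + 24)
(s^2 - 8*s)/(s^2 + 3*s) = (s - 8)/(s + 3)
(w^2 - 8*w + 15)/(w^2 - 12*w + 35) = (w - 3)/(w - 7)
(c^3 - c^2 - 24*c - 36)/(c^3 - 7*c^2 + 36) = (c + 3)/(c - 3)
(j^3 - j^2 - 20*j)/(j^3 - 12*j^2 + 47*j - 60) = j*(j + 4)/(j^2 - 7*j + 12)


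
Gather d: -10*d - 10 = -10*d - 10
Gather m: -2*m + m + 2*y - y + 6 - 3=-m + y + 3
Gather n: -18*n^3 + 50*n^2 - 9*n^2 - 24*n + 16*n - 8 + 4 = -18*n^3 + 41*n^2 - 8*n - 4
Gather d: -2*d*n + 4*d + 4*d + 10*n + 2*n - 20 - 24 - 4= d*(8 - 2*n) + 12*n - 48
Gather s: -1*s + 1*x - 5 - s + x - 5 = -2*s + 2*x - 10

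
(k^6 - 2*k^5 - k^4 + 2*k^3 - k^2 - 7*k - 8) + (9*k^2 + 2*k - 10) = k^6 - 2*k^5 - k^4 + 2*k^3 + 8*k^2 - 5*k - 18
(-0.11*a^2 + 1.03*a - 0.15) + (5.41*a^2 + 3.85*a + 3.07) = 5.3*a^2 + 4.88*a + 2.92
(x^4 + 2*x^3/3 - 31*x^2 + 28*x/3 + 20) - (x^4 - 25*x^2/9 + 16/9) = 2*x^3/3 - 254*x^2/9 + 28*x/3 + 164/9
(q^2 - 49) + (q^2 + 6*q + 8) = 2*q^2 + 6*q - 41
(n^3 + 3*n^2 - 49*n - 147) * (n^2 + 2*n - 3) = n^5 + 5*n^4 - 46*n^3 - 254*n^2 - 147*n + 441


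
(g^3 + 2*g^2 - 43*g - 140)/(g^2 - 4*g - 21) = (g^2 + 9*g + 20)/(g + 3)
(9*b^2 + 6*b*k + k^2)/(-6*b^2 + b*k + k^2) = (-3*b - k)/(2*b - k)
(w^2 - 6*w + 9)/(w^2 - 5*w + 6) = (w - 3)/(w - 2)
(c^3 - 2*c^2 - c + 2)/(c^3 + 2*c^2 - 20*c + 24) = (c^2 - 1)/(c^2 + 4*c - 12)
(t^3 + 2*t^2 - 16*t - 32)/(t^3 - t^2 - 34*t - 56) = (t - 4)/(t - 7)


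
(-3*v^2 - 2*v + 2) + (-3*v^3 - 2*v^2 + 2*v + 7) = -3*v^3 - 5*v^2 + 9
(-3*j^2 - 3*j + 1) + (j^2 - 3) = -2*j^2 - 3*j - 2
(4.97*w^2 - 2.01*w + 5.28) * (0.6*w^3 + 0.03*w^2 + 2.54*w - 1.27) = 2.982*w^5 - 1.0569*w^4 + 15.7315*w^3 - 11.2589*w^2 + 15.9639*w - 6.7056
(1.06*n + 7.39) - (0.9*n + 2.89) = 0.16*n + 4.5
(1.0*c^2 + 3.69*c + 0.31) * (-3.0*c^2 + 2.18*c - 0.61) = -3.0*c^4 - 8.89*c^3 + 6.5042*c^2 - 1.5751*c - 0.1891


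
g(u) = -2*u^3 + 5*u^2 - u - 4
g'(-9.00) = -577.00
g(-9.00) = 1868.00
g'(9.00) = -397.00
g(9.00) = -1066.00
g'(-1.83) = -39.39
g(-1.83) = 26.83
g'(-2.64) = -69.22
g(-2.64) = 70.29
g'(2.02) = -5.28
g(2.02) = -2.10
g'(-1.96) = -43.65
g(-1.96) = 32.23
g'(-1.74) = -36.57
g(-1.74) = 23.41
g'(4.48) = -76.62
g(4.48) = -87.96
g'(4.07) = -59.69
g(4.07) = -60.08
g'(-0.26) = -4.01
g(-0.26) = -3.37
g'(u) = -6*u^2 + 10*u - 1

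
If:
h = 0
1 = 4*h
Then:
No Solution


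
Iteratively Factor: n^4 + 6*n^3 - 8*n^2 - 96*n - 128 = (n + 4)*(n^3 + 2*n^2 - 16*n - 32) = (n - 4)*(n + 4)*(n^2 + 6*n + 8) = (n - 4)*(n + 4)^2*(n + 2)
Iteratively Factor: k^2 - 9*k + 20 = (k - 5)*(k - 4)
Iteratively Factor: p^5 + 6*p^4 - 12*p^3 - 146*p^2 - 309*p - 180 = (p + 1)*(p^4 + 5*p^3 - 17*p^2 - 129*p - 180) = (p + 1)*(p + 3)*(p^3 + 2*p^2 - 23*p - 60) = (p + 1)*(p + 3)^2*(p^2 - p - 20) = (p + 1)*(p + 3)^2*(p + 4)*(p - 5)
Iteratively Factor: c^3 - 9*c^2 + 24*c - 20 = (c - 2)*(c^2 - 7*c + 10) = (c - 2)^2*(c - 5)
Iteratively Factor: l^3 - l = (l)*(l^2 - 1) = l*(l - 1)*(l + 1)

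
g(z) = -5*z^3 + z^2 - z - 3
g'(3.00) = -130.00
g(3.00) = -132.00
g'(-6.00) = -553.00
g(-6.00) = 1119.00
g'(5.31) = -413.32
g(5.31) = -728.72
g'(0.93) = -12.11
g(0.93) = -7.09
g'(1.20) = -20.20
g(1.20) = -11.40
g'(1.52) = -32.62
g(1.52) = -19.77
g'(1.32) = -24.50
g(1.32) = -14.08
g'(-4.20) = -274.00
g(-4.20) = 389.28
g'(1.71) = -41.44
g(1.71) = -26.79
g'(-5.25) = -424.94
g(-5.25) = 753.33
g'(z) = -15*z^2 + 2*z - 1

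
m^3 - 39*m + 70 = (m - 5)*(m - 2)*(m + 7)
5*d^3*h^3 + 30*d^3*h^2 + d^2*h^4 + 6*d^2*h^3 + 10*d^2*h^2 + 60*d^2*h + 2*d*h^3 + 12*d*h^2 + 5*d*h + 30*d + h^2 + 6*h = (5*d + h)*(h + 6)*(d*h + 1)^2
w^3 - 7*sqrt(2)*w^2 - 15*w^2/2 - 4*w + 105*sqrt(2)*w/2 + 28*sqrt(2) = (w - 8)*(w + 1/2)*(w - 7*sqrt(2))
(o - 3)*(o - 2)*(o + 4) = o^3 - o^2 - 14*o + 24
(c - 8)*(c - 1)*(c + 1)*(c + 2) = c^4 - 6*c^3 - 17*c^2 + 6*c + 16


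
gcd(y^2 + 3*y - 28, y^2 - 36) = 1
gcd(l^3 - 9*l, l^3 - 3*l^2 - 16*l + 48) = l - 3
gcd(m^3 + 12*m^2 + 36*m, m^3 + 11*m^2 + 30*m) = m^2 + 6*m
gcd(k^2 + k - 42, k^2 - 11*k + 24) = 1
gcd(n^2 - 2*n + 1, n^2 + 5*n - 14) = 1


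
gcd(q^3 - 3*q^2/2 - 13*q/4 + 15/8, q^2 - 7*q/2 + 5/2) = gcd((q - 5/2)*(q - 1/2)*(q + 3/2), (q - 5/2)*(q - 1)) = q - 5/2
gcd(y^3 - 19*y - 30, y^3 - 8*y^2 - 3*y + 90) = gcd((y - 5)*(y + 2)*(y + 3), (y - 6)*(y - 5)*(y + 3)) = y^2 - 2*y - 15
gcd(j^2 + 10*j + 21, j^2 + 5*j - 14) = j + 7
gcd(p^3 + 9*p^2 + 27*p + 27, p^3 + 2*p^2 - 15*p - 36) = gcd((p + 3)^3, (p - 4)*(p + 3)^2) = p^2 + 6*p + 9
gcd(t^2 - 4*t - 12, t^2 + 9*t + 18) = 1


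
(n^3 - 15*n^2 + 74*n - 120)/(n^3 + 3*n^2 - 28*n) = (n^2 - 11*n + 30)/(n*(n + 7))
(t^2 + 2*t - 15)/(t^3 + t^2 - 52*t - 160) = (t - 3)/(t^2 - 4*t - 32)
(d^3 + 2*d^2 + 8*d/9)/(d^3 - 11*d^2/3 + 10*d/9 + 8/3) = d*(3*d + 4)/(3*d^2 - 13*d + 12)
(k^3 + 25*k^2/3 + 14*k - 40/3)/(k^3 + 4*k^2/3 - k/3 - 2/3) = (k^2 + 9*k + 20)/(k^2 + 2*k + 1)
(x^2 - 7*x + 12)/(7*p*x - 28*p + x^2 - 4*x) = (x - 3)/(7*p + x)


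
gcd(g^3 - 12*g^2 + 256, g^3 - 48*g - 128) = g^2 - 4*g - 32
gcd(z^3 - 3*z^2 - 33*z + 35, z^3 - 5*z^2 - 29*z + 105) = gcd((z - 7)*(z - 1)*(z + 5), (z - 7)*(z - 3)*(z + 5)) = z^2 - 2*z - 35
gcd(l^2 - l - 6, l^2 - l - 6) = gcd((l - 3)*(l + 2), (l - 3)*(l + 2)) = l^2 - l - 6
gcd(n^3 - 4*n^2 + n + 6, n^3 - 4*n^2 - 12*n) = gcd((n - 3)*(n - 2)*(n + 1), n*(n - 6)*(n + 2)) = 1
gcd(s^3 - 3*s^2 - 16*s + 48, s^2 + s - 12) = s^2 + s - 12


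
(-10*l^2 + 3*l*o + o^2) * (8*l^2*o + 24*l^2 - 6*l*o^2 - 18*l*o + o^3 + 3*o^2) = -80*l^4*o - 240*l^4 + 84*l^3*o^2 + 252*l^3*o - 20*l^2*o^3 - 60*l^2*o^2 - 3*l*o^4 - 9*l*o^3 + o^5 + 3*o^4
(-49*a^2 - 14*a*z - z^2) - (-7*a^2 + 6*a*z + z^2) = -42*a^2 - 20*a*z - 2*z^2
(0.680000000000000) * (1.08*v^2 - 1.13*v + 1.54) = 0.7344*v^2 - 0.7684*v + 1.0472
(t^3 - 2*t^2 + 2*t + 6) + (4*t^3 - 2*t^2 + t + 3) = 5*t^3 - 4*t^2 + 3*t + 9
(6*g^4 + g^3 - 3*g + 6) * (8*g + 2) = 48*g^5 + 20*g^4 + 2*g^3 - 24*g^2 + 42*g + 12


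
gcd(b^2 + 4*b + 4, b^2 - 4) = b + 2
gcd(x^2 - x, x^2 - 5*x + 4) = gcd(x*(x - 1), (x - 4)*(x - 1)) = x - 1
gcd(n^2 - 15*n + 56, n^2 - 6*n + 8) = 1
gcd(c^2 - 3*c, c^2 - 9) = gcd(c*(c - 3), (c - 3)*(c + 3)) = c - 3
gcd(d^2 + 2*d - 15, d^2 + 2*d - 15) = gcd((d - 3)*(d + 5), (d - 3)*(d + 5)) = d^2 + 2*d - 15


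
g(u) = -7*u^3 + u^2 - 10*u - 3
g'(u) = -21*u^2 + 2*u - 10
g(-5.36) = 1157.26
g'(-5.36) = -624.04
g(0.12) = -4.20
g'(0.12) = -10.06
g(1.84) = -61.62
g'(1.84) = -77.42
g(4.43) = -636.24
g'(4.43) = -413.26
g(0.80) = -13.94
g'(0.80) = -21.84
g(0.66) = -11.18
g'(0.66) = -17.83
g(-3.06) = 237.53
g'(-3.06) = -212.76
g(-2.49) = 136.17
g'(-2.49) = -145.18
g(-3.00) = 225.00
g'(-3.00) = -205.00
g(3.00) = -213.00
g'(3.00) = -193.00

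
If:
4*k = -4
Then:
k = -1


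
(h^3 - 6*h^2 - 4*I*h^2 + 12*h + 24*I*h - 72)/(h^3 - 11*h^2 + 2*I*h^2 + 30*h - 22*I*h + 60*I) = (h - 6*I)/(h - 5)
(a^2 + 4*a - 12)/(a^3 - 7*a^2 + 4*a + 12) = (a + 6)/(a^2 - 5*a - 6)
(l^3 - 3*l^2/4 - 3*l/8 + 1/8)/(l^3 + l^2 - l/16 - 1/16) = 2*(2*l^2 - l - 1)/(4*l^2 + 5*l + 1)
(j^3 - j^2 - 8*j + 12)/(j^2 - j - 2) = (j^2 + j - 6)/(j + 1)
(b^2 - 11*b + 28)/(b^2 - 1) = (b^2 - 11*b + 28)/(b^2 - 1)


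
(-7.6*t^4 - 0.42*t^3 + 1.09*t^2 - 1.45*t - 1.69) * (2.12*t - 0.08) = -16.112*t^5 - 0.2824*t^4 + 2.3444*t^3 - 3.1612*t^2 - 3.4668*t + 0.1352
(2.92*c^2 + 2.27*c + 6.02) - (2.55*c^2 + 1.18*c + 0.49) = 0.37*c^2 + 1.09*c + 5.53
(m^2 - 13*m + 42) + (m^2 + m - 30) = 2*m^2 - 12*m + 12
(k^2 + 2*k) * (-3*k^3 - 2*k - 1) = -3*k^5 - 6*k^4 - 2*k^3 - 5*k^2 - 2*k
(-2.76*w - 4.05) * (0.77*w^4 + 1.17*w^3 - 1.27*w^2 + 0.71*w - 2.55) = -2.1252*w^5 - 6.3477*w^4 - 1.2333*w^3 + 3.1839*w^2 + 4.1625*w + 10.3275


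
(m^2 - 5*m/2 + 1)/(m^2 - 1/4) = 2*(m - 2)/(2*m + 1)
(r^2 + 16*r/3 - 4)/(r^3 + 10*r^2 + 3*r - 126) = (r - 2/3)/(r^2 + 4*r - 21)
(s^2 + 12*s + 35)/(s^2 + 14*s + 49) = (s + 5)/(s + 7)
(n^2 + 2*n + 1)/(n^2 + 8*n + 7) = (n + 1)/(n + 7)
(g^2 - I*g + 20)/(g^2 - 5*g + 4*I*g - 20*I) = (g - 5*I)/(g - 5)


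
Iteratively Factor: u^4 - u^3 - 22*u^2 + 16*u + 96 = (u + 4)*(u^3 - 5*u^2 - 2*u + 24) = (u - 4)*(u + 4)*(u^2 - u - 6) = (u - 4)*(u + 2)*(u + 4)*(u - 3)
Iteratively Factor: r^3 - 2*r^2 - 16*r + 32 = (r - 4)*(r^2 + 2*r - 8) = (r - 4)*(r - 2)*(r + 4)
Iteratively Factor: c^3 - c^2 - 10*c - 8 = (c - 4)*(c^2 + 3*c + 2) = (c - 4)*(c + 1)*(c + 2)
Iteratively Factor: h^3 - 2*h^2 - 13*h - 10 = (h + 1)*(h^2 - 3*h - 10) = (h + 1)*(h + 2)*(h - 5)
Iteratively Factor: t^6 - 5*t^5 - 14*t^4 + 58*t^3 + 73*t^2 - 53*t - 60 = (t - 1)*(t^5 - 4*t^4 - 18*t^3 + 40*t^2 + 113*t + 60) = (t - 5)*(t - 1)*(t^4 + t^3 - 13*t^2 - 25*t - 12) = (t - 5)*(t - 1)*(t + 1)*(t^3 - 13*t - 12) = (t - 5)*(t - 4)*(t - 1)*(t + 1)*(t^2 + 4*t + 3) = (t - 5)*(t - 4)*(t - 1)*(t + 1)^2*(t + 3)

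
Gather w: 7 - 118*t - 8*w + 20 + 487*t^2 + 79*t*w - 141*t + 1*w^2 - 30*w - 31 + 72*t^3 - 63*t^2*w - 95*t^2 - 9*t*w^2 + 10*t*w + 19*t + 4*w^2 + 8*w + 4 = 72*t^3 + 392*t^2 - 240*t + w^2*(5 - 9*t) + w*(-63*t^2 + 89*t - 30)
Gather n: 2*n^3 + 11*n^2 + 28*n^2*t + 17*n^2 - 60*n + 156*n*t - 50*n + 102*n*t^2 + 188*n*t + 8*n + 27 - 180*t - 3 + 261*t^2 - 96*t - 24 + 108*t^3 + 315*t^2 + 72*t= 2*n^3 + n^2*(28*t + 28) + n*(102*t^2 + 344*t - 102) + 108*t^3 + 576*t^2 - 204*t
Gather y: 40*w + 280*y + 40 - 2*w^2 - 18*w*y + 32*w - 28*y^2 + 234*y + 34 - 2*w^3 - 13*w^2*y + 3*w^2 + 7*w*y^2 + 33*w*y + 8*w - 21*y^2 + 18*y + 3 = -2*w^3 + w^2 + 80*w + y^2*(7*w - 49) + y*(-13*w^2 + 15*w + 532) + 77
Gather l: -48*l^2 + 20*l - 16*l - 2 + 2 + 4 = -48*l^2 + 4*l + 4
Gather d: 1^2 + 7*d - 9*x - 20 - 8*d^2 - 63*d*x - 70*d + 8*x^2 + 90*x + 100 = -8*d^2 + d*(-63*x - 63) + 8*x^2 + 81*x + 81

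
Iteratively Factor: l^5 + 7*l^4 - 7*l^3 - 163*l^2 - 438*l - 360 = (l + 4)*(l^4 + 3*l^3 - 19*l^2 - 87*l - 90) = (l - 5)*(l + 4)*(l^3 + 8*l^2 + 21*l + 18) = (l - 5)*(l + 3)*(l + 4)*(l^2 + 5*l + 6) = (l - 5)*(l + 2)*(l + 3)*(l + 4)*(l + 3)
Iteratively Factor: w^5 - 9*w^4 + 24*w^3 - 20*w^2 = (w - 2)*(w^4 - 7*w^3 + 10*w^2) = (w - 2)^2*(w^3 - 5*w^2) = (w - 5)*(w - 2)^2*(w^2) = w*(w - 5)*(w - 2)^2*(w)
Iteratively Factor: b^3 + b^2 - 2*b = (b - 1)*(b^2 + 2*b) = (b - 1)*(b + 2)*(b)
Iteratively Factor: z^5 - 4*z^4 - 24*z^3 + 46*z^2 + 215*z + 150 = (z - 5)*(z^4 + z^3 - 19*z^2 - 49*z - 30) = (z - 5)^2*(z^3 + 6*z^2 + 11*z + 6) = (z - 5)^2*(z + 1)*(z^2 + 5*z + 6) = (z - 5)^2*(z + 1)*(z + 2)*(z + 3)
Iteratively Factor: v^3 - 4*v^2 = (v)*(v^2 - 4*v) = v^2*(v - 4)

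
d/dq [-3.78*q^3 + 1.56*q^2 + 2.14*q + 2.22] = -11.34*q^2 + 3.12*q + 2.14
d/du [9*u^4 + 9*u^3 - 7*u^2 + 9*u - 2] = 36*u^3 + 27*u^2 - 14*u + 9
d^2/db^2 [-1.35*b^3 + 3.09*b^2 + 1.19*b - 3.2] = 6.18 - 8.1*b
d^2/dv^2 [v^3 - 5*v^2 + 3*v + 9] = 6*v - 10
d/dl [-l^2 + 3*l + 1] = 3 - 2*l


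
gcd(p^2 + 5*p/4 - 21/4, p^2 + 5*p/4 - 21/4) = p^2 + 5*p/4 - 21/4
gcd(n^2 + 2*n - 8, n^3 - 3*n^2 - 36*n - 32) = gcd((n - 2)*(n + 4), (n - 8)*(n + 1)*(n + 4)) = n + 4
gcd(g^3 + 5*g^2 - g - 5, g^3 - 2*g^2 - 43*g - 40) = g^2 + 6*g + 5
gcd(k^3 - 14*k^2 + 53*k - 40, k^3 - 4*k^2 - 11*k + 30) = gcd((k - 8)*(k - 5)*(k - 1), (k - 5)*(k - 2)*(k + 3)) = k - 5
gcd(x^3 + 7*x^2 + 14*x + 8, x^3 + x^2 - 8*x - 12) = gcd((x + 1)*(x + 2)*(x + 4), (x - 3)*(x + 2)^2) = x + 2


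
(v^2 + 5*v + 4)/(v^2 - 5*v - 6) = (v + 4)/(v - 6)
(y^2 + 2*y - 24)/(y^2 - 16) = (y + 6)/(y + 4)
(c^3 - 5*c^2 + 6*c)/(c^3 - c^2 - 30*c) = (-c^2 + 5*c - 6)/(-c^2 + c + 30)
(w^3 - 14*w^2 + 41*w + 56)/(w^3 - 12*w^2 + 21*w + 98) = (w^2 - 7*w - 8)/(w^2 - 5*w - 14)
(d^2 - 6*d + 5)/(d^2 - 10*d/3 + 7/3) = 3*(d - 5)/(3*d - 7)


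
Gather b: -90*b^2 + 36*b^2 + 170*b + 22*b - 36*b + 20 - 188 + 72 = -54*b^2 + 156*b - 96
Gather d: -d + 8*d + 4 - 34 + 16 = 7*d - 14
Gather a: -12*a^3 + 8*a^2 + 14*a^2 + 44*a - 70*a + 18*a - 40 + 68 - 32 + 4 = -12*a^3 + 22*a^2 - 8*a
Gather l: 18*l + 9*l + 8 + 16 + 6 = 27*l + 30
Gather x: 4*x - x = 3*x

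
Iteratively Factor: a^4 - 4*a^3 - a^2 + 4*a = (a - 1)*(a^3 - 3*a^2 - 4*a) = (a - 1)*(a + 1)*(a^2 - 4*a) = (a - 4)*(a - 1)*(a + 1)*(a)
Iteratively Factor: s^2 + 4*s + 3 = (s + 1)*(s + 3)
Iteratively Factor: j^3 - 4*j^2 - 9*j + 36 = (j - 3)*(j^2 - j - 12) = (j - 3)*(j + 3)*(j - 4)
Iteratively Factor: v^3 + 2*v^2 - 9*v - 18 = (v + 2)*(v^2 - 9) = (v + 2)*(v + 3)*(v - 3)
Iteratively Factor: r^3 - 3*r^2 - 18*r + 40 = (r - 5)*(r^2 + 2*r - 8) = (r - 5)*(r - 2)*(r + 4)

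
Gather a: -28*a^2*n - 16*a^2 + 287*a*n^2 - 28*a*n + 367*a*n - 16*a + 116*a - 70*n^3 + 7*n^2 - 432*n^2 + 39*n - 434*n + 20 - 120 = a^2*(-28*n - 16) + a*(287*n^2 + 339*n + 100) - 70*n^3 - 425*n^2 - 395*n - 100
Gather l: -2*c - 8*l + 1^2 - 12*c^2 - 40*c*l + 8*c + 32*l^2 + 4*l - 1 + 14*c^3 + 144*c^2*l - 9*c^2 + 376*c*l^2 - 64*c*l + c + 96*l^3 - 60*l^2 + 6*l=14*c^3 - 21*c^2 + 7*c + 96*l^3 + l^2*(376*c - 28) + l*(144*c^2 - 104*c + 2)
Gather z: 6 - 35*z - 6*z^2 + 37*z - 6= -6*z^2 + 2*z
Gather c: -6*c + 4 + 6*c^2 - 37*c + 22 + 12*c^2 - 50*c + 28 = 18*c^2 - 93*c + 54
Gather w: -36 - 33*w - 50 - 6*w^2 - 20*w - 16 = -6*w^2 - 53*w - 102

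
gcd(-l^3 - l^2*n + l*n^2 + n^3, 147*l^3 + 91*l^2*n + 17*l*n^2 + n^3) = 1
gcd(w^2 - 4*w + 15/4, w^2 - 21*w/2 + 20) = w - 5/2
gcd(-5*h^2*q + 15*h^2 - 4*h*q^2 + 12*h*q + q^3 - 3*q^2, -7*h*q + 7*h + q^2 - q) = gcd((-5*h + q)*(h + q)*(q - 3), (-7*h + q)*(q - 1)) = 1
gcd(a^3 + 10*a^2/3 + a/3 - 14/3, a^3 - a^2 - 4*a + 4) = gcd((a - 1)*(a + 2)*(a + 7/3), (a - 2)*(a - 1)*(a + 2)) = a^2 + a - 2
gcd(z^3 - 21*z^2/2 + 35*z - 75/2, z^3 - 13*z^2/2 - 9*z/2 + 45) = z - 3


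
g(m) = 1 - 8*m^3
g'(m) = -24*m^2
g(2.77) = -169.03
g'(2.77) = -184.15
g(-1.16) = 13.49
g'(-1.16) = -32.29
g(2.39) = -108.22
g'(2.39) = -137.09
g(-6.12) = 1834.77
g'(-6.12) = -898.91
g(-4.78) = 874.72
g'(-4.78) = -548.36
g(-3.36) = 304.46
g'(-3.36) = -270.95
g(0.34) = 0.69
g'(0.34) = -2.77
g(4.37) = -666.63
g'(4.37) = -458.33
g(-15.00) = 27001.00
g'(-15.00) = -5400.00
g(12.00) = -13823.00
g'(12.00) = -3456.00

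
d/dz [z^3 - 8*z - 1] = 3*z^2 - 8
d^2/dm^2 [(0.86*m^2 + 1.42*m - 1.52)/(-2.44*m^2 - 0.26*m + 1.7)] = (-15.817056*m^3 + 32.893152*m^2 - 29.555232*m + 6.589344)/(14.526784*m^6 + 4.643808*m^5 - 29.868528*m^4 - 6.453304*m^3 + 20.81004*m^2 + 2.2542*m - 4.913)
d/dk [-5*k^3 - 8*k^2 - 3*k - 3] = -15*k^2 - 16*k - 3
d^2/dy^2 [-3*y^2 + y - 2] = -6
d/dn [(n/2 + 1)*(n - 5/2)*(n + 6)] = 3*n^2/2 + 11*n/2 - 4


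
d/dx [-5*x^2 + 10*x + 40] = 10 - 10*x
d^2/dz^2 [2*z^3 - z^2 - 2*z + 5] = 12*z - 2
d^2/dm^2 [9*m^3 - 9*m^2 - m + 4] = 54*m - 18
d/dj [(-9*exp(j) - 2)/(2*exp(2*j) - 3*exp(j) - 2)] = (18*exp(2*j) + 8*exp(j) + 12)*exp(j)/(4*exp(4*j) - 12*exp(3*j) + exp(2*j) + 12*exp(j) + 4)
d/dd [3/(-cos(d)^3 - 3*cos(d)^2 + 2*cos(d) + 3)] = 3*(-3*cos(d)^2 - 6*cos(d) + 2)*sin(d)/(cos(d)^3 + 3*cos(d)^2 - 2*cos(d) - 3)^2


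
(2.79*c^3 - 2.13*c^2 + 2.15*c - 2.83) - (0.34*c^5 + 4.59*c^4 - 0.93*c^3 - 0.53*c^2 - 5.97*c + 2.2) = -0.34*c^5 - 4.59*c^4 + 3.72*c^3 - 1.6*c^2 + 8.12*c - 5.03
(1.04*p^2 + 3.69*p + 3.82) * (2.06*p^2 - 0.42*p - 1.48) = 2.1424*p^4 + 7.1646*p^3 + 4.7802*p^2 - 7.0656*p - 5.6536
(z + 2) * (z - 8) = z^2 - 6*z - 16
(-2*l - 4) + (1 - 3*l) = -5*l - 3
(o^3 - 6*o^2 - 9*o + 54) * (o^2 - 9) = o^5 - 6*o^4 - 18*o^3 + 108*o^2 + 81*o - 486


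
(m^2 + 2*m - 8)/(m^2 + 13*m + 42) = (m^2 + 2*m - 8)/(m^2 + 13*m + 42)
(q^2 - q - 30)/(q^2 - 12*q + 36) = (q + 5)/(q - 6)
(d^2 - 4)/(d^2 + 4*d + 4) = (d - 2)/(d + 2)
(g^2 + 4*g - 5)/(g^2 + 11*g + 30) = (g - 1)/(g + 6)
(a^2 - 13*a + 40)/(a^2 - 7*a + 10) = (a - 8)/(a - 2)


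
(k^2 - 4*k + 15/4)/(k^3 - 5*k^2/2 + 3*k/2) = (k - 5/2)/(k*(k - 1))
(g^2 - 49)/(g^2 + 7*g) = (g - 7)/g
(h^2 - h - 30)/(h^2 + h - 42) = (h + 5)/(h + 7)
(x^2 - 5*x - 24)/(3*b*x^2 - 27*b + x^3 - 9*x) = (x - 8)/(3*b*x - 9*b + x^2 - 3*x)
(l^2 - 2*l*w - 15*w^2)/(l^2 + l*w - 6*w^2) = (-l + 5*w)/(-l + 2*w)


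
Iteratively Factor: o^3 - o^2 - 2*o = (o + 1)*(o^2 - 2*o) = o*(o + 1)*(o - 2)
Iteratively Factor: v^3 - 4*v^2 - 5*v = (v + 1)*(v^2 - 5*v) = v*(v + 1)*(v - 5)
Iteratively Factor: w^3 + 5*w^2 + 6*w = (w + 3)*(w^2 + 2*w) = (w + 2)*(w + 3)*(w)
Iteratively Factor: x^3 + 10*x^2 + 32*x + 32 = (x + 4)*(x^2 + 6*x + 8) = (x + 4)^2*(x + 2)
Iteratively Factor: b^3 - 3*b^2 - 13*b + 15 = (b + 3)*(b^2 - 6*b + 5) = (b - 1)*(b + 3)*(b - 5)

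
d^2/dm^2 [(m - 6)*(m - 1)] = 2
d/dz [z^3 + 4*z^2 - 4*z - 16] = 3*z^2 + 8*z - 4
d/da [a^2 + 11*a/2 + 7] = 2*a + 11/2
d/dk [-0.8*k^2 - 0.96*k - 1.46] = -1.6*k - 0.96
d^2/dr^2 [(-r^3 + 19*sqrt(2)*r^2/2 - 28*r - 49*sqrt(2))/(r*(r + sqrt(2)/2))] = 4*(-76*r^3 - 294*sqrt(2)*r^2 - 294*r - 49*sqrt(2))/(r^3*(4*r^3 + 6*sqrt(2)*r^2 + 6*r + sqrt(2)))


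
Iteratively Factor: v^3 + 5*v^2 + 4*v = (v)*(v^2 + 5*v + 4) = v*(v + 4)*(v + 1)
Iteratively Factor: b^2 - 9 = (b + 3)*(b - 3)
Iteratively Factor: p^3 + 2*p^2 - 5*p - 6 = (p + 3)*(p^2 - p - 2) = (p + 1)*(p + 3)*(p - 2)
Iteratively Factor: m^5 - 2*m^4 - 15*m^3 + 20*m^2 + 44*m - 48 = (m + 3)*(m^4 - 5*m^3 + 20*m - 16) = (m + 2)*(m + 3)*(m^3 - 7*m^2 + 14*m - 8) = (m - 2)*(m + 2)*(m + 3)*(m^2 - 5*m + 4) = (m - 2)*(m - 1)*(m + 2)*(m + 3)*(m - 4)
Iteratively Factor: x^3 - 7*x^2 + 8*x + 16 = (x - 4)*(x^2 - 3*x - 4) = (x - 4)^2*(x + 1)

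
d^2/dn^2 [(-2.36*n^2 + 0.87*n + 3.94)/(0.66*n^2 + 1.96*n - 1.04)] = (6.863736*n^3 + 0.578159999999996*n^2 + 34.163712*n + 34.122304)/(0.287496*n^6 + 2.561328*n^5 + 6.247296*n^4 - 0.542528*n^3 - 9.844224*n^2 + 6.359808*n - 1.124864)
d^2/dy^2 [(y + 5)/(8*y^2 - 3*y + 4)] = 2*((y + 5)*(16*y - 3)^2 - (24*y + 37)*(8*y^2 - 3*y + 4))/(8*y^2 - 3*y + 4)^3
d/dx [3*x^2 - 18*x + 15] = 6*x - 18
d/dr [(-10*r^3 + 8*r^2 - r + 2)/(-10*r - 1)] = (200*r^3 - 50*r^2 - 16*r + 21)/(100*r^2 + 20*r + 1)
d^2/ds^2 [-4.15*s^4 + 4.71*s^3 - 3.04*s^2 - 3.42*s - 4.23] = -49.8*s^2 + 28.26*s - 6.08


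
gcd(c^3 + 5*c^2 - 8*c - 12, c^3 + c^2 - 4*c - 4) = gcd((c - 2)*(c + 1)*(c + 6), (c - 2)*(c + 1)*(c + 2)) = c^2 - c - 2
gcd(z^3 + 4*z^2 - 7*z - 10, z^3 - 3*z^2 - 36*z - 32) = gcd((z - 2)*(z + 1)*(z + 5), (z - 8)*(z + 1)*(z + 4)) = z + 1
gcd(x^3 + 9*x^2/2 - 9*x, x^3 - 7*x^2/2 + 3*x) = x^2 - 3*x/2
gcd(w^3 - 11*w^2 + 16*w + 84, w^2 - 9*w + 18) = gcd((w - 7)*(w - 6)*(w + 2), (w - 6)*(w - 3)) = w - 6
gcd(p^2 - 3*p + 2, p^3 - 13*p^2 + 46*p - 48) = p - 2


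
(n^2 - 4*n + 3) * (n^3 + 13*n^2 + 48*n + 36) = n^5 + 9*n^4 - n^3 - 117*n^2 + 108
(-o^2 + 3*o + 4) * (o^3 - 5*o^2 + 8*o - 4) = -o^5 + 8*o^4 - 19*o^3 + 8*o^2 + 20*o - 16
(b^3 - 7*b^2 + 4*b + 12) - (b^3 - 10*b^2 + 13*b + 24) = 3*b^2 - 9*b - 12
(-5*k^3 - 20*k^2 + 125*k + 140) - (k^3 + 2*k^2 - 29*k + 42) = -6*k^3 - 22*k^2 + 154*k + 98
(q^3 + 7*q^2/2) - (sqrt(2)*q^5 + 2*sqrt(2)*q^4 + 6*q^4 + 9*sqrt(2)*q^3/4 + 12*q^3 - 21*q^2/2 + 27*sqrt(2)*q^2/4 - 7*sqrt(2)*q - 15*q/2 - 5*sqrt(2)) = -sqrt(2)*q^5 - 6*q^4 - 2*sqrt(2)*q^4 - 11*q^3 - 9*sqrt(2)*q^3/4 - 27*sqrt(2)*q^2/4 + 14*q^2 + 15*q/2 + 7*sqrt(2)*q + 5*sqrt(2)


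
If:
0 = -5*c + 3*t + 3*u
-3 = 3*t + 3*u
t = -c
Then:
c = -3/5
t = 3/5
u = -8/5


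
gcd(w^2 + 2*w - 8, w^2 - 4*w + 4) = w - 2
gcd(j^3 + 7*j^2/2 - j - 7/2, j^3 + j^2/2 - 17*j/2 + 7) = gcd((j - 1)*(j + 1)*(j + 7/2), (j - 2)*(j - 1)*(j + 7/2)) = j^2 + 5*j/2 - 7/2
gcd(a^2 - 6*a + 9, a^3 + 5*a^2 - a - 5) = 1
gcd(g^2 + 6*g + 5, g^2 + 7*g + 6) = g + 1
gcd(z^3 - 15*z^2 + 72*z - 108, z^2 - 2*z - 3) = z - 3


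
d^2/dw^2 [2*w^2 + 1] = 4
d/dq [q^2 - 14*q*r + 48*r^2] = 2*q - 14*r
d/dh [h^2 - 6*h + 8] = 2*h - 6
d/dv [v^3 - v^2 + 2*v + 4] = 3*v^2 - 2*v + 2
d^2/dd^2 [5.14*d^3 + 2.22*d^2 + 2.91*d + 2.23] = 30.84*d + 4.44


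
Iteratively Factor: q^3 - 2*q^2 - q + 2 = (q - 1)*(q^2 - q - 2) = (q - 1)*(q + 1)*(q - 2)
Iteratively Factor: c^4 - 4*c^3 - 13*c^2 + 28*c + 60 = (c - 3)*(c^3 - c^2 - 16*c - 20) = (c - 3)*(c + 2)*(c^2 - 3*c - 10) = (c - 3)*(c + 2)^2*(c - 5)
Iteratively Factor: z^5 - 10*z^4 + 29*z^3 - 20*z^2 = (z - 4)*(z^4 - 6*z^3 + 5*z^2) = z*(z - 4)*(z^3 - 6*z^2 + 5*z) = z*(z - 5)*(z - 4)*(z^2 - z) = z*(z - 5)*(z - 4)*(z - 1)*(z)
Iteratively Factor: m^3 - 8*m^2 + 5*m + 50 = (m - 5)*(m^2 - 3*m - 10) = (m - 5)^2*(m + 2)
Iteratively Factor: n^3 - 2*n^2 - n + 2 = (n - 1)*(n^2 - n - 2) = (n - 1)*(n + 1)*(n - 2)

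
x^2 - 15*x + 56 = (x - 8)*(x - 7)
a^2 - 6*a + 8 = (a - 4)*(a - 2)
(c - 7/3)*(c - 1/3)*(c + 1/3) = c^3 - 7*c^2/3 - c/9 + 7/27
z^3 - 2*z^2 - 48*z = z*(z - 8)*(z + 6)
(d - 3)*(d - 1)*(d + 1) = d^3 - 3*d^2 - d + 3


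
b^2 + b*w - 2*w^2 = (b - w)*(b + 2*w)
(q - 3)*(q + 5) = q^2 + 2*q - 15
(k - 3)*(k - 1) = k^2 - 4*k + 3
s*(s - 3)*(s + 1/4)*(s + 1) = s^4 - 7*s^3/4 - 7*s^2/2 - 3*s/4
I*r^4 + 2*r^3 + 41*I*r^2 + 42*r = r*(r - 7*I)*(r + 6*I)*(I*r + 1)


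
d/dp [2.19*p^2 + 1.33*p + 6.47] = 4.38*p + 1.33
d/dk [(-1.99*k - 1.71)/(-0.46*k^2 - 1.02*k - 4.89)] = (-0.9154*k^2 - 1.5732*k + 7.9869)/(0.2116*k^4 + 0.9384*k^3 + 5.5392*k^2 + 9.9756*k + 23.9121)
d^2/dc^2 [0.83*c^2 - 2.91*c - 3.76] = 1.66000000000000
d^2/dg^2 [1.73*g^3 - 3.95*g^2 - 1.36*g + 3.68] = 10.38*g - 7.9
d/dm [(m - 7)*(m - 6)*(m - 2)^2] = 4*m^3 - 51*m^2 + 196*m - 220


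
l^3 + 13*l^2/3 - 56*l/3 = l*(l - 8/3)*(l + 7)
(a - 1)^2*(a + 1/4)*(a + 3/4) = a^4 - a^3 - 13*a^2/16 + 5*a/8 + 3/16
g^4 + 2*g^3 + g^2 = g^2*(g + 1)^2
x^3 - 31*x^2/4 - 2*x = x*(x - 8)*(x + 1/4)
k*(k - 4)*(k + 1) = k^3 - 3*k^2 - 4*k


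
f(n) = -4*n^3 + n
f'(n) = 1 - 12*n^2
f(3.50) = -168.00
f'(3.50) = -146.00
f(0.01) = 0.01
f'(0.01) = 1.00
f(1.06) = -3.70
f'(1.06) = -12.48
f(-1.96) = 28.16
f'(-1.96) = -45.10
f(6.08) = -892.94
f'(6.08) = -442.60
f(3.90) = -233.38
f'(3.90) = -181.52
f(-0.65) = 0.45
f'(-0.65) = -4.07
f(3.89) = -231.57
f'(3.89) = -180.59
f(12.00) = -6900.00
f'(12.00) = -1727.00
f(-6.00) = 858.00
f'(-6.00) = -431.00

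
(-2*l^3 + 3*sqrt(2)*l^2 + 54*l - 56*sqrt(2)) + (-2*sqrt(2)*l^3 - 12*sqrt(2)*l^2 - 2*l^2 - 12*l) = -2*sqrt(2)*l^3 - 2*l^3 - 9*sqrt(2)*l^2 - 2*l^2 + 42*l - 56*sqrt(2)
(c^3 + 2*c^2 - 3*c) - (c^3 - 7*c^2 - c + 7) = 9*c^2 - 2*c - 7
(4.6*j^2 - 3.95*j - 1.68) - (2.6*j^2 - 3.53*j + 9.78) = 2.0*j^2 - 0.42*j - 11.46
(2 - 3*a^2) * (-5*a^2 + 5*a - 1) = 15*a^4 - 15*a^3 - 7*a^2 + 10*a - 2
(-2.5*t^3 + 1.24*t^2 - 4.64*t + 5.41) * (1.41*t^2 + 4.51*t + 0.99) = -3.525*t^5 - 9.5266*t^4 - 3.425*t^3 - 12.0707*t^2 + 19.8055*t + 5.3559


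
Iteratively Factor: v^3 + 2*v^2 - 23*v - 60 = (v + 4)*(v^2 - 2*v - 15) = (v - 5)*(v + 4)*(v + 3)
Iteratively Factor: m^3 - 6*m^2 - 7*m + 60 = (m + 3)*(m^2 - 9*m + 20) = (m - 4)*(m + 3)*(m - 5)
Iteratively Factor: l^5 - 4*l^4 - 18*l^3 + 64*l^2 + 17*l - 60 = (l - 3)*(l^4 - l^3 - 21*l^2 + l + 20) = (l - 3)*(l + 1)*(l^3 - 2*l^2 - 19*l + 20) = (l - 3)*(l - 1)*(l + 1)*(l^2 - l - 20) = (l - 5)*(l - 3)*(l - 1)*(l + 1)*(l + 4)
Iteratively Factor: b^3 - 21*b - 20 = (b + 4)*(b^2 - 4*b - 5) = (b - 5)*(b + 4)*(b + 1)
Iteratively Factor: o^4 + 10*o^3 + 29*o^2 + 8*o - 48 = (o + 4)*(o^3 + 6*o^2 + 5*o - 12) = (o + 4)^2*(o^2 + 2*o - 3) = (o - 1)*(o + 4)^2*(o + 3)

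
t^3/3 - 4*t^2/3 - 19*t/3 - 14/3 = (t/3 + 1/3)*(t - 7)*(t + 2)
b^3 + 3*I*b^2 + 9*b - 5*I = (b - I)^2*(b + 5*I)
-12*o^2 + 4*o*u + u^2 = (-2*o + u)*(6*o + u)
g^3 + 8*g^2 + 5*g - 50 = (g - 2)*(g + 5)^2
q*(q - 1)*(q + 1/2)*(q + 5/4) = q^4 + 3*q^3/4 - 9*q^2/8 - 5*q/8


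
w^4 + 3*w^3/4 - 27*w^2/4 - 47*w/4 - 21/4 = (w - 3)*(w + 1)^2*(w + 7/4)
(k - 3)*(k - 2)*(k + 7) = k^3 + 2*k^2 - 29*k + 42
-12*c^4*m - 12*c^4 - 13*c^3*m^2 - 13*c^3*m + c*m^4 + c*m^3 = (-4*c + m)*(c + m)*(3*c + m)*(c*m + c)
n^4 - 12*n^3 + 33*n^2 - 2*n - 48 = (n - 8)*(n - 3)*(n - 2)*(n + 1)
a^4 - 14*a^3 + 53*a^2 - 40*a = a*(a - 8)*(a - 5)*(a - 1)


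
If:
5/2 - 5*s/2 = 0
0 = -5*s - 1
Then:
No Solution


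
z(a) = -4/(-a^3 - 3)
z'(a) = -12*a^2/(-a^3 - 3)^2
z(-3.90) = -0.07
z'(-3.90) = -0.06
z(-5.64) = -0.02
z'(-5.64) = -0.01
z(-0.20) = 1.34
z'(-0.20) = -0.05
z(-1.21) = 3.26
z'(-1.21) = -11.64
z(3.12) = 0.12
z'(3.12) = -0.10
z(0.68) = 1.21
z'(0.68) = -0.51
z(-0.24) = 1.34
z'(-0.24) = -0.08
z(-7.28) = -0.01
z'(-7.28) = -0.00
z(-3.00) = -0.17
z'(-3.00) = -0.19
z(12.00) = 0.00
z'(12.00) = 0.00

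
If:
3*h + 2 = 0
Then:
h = -2/3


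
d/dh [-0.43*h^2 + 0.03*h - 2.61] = 0.03 - 0.86*h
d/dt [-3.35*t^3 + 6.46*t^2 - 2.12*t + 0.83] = -10.05*t^2 + 12.92*t - 2.12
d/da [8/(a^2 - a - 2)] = 8*(1 - 2*a)/(-a^2 + a + 2)^2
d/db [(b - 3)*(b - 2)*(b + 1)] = 3*b^2 - 8*b + 1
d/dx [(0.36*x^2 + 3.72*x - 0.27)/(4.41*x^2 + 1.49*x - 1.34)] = (-15.8688*x^2 + 1.4166*x - 4.5825)/(19.4481*x^4 + 13.1418*x^3 - 9.5987*x^2 - 3.9932*x + 1.7956)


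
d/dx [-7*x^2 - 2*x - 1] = -14*x - 2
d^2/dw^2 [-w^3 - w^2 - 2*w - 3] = -6*w - 2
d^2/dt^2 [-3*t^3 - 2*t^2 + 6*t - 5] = -18*t - 4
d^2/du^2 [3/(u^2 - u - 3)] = 6*(u^2 - u - (2*u - 1)^2 - 3)/(-u^2 + u + 3)^3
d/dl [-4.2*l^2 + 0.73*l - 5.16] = 0.73 - 8.4*l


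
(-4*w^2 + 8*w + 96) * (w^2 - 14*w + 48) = -4*w^4 + 64*w^3 - 208*w^2 - 960*w + 4608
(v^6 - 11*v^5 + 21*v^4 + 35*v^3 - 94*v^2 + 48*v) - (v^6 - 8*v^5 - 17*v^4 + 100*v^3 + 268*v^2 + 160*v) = -3*v^5 + 38*v^4 - 65*v^3 - 362*v^2 - 112*v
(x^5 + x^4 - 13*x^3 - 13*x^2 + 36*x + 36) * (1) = x^5 + x^4 - 13*x^3 - 13*x^2 + 36*x + 36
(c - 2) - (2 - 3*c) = 4*c - 4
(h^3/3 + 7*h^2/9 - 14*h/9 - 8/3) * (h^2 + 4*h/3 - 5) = h^5/3 + 11*h^4/9 - 59*h^3/27 - 233*h^2/27 + 38*h/9 + 40/3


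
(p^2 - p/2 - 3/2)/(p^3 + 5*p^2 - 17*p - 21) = (p - 3/2)/(p^2 + 4*p - 21)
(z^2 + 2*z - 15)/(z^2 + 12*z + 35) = (z - 3)/(z + 7)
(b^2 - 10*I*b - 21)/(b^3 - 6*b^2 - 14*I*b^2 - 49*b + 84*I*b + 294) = (b - 3*I)/(b^2 - b*(6 + 7*I) + 42*I)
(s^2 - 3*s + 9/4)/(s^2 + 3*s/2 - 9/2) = (s - 3/2)/(s + 3)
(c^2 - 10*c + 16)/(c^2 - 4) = (c - 8)/(c + 2)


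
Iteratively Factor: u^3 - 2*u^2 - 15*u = (u - 5)*(u^2 + 3*u) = (u - 5)*(u + 3)*(u)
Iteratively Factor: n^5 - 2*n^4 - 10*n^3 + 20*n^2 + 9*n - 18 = (n + 1)*(n^4 - 3*n^3 - 7*n^2 + 27*n - 18) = (n - 2)*(n + 1)*(n^3 - n^2 - 9*n + 9) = (n - 2)*(n - 1)*(n + 1)*(n^2 - 9) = (n - 3)*(n - 2)*(n - 1)*(n + 1)*(n + 3)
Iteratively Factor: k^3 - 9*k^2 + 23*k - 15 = (k - 3)*(k^2 - 6*k + 5) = (k - 3)*(k - 1)*(k - 5)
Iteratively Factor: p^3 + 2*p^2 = (p)*(p^2 + 2*p) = p^2*(p + 2)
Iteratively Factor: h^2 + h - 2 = (h + 2)*(h - 1)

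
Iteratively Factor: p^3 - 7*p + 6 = (p - 2)*(p^2 + 2*p - 3) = (p - 2)*(p + 3)*(p - 1)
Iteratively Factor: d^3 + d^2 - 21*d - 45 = (d - 5)*(d^2 + 6*d + 9) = (d - 5)*(d + 3)*(d + 3)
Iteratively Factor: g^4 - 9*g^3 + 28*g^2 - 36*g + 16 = (g - 1)*(g^3 - 8*g^2 + 20*g - 16) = (g - 2)*(g - 1)*(g^2 - 6*g + 8) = (g - 2)^2*(g - 1)*(g - 4)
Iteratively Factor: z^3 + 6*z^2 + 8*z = (z + 2)*(z^2 + 4*z) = z*(z + 2)*(z + 4)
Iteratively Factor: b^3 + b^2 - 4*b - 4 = (b + 1)*(b^2 - 4) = (b - 2)*(b + 1)*(b + 2)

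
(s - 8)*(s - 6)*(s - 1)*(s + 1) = s^4 - 14*s^3 + 47*s^2 + 14*s - 48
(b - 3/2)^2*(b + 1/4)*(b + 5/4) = b^4 - 3*b^3/2 - 31*b^2/16 + 39*b/16 + 45/64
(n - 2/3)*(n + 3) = n^2 + 7*n/3 - 2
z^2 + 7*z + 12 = (z + 3)*(z + 4)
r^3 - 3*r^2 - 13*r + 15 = (r - 5)*(r - 1)*(r + 3)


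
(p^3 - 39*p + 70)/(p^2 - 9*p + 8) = (p^3 - 39*p + 70)/(p^2 - 9*p + 8)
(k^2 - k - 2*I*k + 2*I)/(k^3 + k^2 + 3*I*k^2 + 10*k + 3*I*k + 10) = (k - 1)/(k^2 + k*(1 + 5*I) + 5*I)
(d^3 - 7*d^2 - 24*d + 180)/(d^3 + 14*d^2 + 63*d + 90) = (d^2 - 12*d + 36)/(d^2 + 9*d + 18)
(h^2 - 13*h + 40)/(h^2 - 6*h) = (h^2 - 13*h + 40)/(h*(h - 6))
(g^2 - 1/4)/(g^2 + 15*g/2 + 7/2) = (g - 1/2)/(g + 7)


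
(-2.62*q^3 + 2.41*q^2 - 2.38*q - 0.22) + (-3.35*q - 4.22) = -2.62*q^3 + 2.41*q^2 - 5.73*q - 4.44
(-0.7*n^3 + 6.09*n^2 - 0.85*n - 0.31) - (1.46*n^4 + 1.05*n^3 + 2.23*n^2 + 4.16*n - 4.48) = -1.46*n^4 - 1.75*n^3 + 3.86*n^2 - 5.01*n + 4.17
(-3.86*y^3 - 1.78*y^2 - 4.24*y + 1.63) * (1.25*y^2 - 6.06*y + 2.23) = -4.825*y^5 + 21.1666*y^4 - 3.121*y^3 + 23.7625*y^2 - 19.333*y + 3.6349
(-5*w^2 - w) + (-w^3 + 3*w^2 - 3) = -w^3 - 2*w^2 - w - 3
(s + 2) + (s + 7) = 2*s + 9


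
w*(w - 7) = w^2 - 7*w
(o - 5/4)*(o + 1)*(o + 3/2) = o^3 + 5*o^2/4 - 13*o/8 - 15/8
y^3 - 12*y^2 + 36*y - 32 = (y - 8)*(y - 2)^2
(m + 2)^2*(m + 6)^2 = m^4 + 16*m^3 + 88*m^2 + 192*m + 144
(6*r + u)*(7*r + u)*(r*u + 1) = 42*r^3*u + 13*r^2*u^2 + 42*r^2 + r*u^3 + 13*r*u + u^2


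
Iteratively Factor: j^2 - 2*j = (j - 2)*(j)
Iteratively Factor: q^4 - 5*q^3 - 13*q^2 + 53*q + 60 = (q + 1)*(q^3 - 6*q^2 - 7*q + 60) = (q + 1)*(q + 3)*(q^2 - 9*q + 20) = (q - 4)*(q + 1)*(q + 3)*(q - 5)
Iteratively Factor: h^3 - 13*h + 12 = (h - 3)*(h^2 + 3*h - 4) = (h - 3)*(h - 1)*(h + 4)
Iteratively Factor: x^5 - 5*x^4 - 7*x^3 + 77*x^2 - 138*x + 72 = (x - 3)*(x^4 - 2*x^3 - 13*x^2 + 38*x - 24) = (x - 3)*(x - 1)*(x^3 - x^2 - 14*x + 24) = (x - 3)*(x - 2)*(x - 1)*(x^2 + x - 12) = (x - 3)*(x - 2)*(x - 1)*(x + 4)*(x - 3)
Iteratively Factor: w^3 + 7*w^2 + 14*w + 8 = (w + 4)*(w^2 + 3*w + 2) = (w + 2)*(w + 4)*(w + 1)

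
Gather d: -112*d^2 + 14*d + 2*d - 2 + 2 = -112*d^2 + 16*d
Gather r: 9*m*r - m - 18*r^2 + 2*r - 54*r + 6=-m - 18*r^2 + r*(9*m - 52) + 6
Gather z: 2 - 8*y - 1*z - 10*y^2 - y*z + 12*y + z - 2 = -10*y^2 - y*z + 4*y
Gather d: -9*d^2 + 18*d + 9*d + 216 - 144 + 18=-9*d^2 + 27*d + 90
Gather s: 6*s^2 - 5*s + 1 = 6*s^2 - 5*s + 1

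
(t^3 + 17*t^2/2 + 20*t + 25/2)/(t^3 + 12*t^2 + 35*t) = (2*t^2 + 7*t + 5)/(2*t*(t + 7))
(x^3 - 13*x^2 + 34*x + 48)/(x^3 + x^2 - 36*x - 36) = (x - 8)/(x + 6)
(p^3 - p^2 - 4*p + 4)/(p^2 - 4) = p - 1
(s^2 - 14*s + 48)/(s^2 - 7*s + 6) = (s - 8)/(s - 1)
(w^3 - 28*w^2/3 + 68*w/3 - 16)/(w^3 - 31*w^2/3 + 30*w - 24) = (w - 2)/(w - 3)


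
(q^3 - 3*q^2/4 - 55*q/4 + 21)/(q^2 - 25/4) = (4*q^3 - 3*q^2 - 55*q + 84)/(4*q^2 - 25)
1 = 1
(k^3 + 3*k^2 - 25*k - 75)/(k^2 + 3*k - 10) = (k^2 - 2*k - 15)/(k - 2)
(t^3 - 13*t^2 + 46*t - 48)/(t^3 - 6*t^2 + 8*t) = (t^2 - 11*t + 24)/(t*(t - 4))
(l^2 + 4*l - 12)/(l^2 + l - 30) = (l - 2)/(l - 5)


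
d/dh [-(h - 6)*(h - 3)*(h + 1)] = -3*h^2 + 16*h - 9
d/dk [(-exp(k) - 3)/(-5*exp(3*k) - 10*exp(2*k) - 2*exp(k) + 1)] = (-(exp(k) + 3)*(15*exp(2*k) + 20*exp(k) + 2) + 5*exp(3*k) + 10*exp(2*k) + 2*exp(k) - 1)*exp(k)/(5*exp(3*k) + 10*exp(2*k) + 2*exp(k) - 1)^2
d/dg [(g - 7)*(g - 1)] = 2*g - 8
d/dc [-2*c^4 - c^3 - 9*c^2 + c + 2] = -8*c^3 - 3*c^2 - 18*c + 1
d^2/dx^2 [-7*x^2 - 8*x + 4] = -14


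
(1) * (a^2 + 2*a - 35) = a^2 + 2*a - 35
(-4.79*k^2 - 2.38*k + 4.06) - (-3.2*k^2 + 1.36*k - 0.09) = -1.59*k^2 - 3.74*k + 4.15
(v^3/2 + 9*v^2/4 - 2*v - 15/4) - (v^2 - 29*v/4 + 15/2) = v^3/2 + 5*v^2/4 + 21*v/4 - 45/4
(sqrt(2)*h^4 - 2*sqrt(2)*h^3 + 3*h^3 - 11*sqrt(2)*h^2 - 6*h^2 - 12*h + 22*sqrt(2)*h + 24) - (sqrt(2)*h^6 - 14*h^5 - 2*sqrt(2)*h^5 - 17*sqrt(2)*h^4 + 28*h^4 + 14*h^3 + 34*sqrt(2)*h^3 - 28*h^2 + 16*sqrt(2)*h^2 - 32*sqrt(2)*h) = -sqrt(2)*h^6 + 2*sqrt(2)*h^5 + 14*h^5 - 28*h^4 + 18*sqrt(2)*h^4 - 36*sqrt(2)*h^3 - 11*h^3 - 27*sqrt(2)*h^2 + 22*h^2 - 12*h + 54*sqrt(2)*h + 24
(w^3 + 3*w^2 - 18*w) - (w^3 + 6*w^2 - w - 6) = -3*w^2 - 17*w + 6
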